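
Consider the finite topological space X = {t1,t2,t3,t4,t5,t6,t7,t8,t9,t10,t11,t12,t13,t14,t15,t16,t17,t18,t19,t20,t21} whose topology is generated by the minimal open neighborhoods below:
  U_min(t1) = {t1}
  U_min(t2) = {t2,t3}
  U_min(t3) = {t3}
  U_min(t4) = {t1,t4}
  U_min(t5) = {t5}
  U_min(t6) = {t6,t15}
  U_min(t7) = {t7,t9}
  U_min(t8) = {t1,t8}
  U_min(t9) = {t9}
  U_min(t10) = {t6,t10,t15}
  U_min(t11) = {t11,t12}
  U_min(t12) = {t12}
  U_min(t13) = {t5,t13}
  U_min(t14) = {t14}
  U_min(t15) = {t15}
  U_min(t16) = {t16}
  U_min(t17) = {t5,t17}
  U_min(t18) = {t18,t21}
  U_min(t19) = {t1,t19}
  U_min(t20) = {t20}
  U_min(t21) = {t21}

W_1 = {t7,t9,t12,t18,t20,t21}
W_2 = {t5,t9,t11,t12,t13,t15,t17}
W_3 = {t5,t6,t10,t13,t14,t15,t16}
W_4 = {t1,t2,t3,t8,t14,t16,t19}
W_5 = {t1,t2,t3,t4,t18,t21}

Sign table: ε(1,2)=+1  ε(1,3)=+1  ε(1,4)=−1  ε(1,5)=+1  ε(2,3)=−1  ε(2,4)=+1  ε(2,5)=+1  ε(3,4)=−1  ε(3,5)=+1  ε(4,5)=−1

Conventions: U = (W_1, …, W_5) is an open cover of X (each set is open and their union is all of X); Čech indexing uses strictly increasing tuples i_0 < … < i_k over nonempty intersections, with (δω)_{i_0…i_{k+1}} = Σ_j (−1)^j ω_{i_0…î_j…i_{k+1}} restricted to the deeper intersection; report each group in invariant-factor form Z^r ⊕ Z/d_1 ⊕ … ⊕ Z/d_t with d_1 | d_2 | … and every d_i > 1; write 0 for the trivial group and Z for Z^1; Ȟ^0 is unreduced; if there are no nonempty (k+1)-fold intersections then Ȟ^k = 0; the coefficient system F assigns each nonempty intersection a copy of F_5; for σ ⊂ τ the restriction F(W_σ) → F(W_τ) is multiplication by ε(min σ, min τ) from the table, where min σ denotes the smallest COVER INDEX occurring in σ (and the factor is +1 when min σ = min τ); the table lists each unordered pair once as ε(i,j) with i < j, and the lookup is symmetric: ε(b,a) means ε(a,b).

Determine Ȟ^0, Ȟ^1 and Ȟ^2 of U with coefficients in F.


Ȟ^0 ≅ 0, Ȟ^1 ≅ 0, Ȟ^2 ≅ 0

nonempty overlaps:
  W12={t9,t12} W15={t18,t21} W23={t5,t13,t15} W34={t14,t16} W45={t1,t2,t3}
C dims 5,5; δ0: rk_F5 5
degree 0: 5−5−0 = 0 → Ȟ^0 ≅ 0
degree 1: 5−0−5 = 0 → Ȟ^1 ≅ 0
degree 2: 0−0−0 = 0 → Ȟ^2 ≅ 0


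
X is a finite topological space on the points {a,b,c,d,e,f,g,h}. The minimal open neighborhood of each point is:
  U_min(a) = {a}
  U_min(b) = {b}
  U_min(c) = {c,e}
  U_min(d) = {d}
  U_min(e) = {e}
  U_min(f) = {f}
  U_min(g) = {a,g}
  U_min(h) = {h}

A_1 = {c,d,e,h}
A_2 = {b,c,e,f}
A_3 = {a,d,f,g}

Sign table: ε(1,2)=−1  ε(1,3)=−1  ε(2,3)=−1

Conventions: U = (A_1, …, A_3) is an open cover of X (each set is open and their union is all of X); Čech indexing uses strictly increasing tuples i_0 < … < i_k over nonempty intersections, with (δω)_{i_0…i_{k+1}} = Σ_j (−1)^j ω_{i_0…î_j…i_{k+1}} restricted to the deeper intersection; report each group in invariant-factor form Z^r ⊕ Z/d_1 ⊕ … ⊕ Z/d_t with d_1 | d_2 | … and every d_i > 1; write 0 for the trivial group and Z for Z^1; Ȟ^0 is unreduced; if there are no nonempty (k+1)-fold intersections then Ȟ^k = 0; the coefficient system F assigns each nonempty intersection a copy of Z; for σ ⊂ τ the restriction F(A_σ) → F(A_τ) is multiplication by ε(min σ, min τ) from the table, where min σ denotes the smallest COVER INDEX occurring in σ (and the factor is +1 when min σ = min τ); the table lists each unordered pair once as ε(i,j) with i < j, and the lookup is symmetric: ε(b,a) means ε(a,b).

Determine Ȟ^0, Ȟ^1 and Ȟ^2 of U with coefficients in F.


Ȟ^0 = 0; Ȟ^1 = Z/2; Ȟ^2 = 0

nerve of the cover:
  A12={c,e} A13={d} A23={f}
C dims 3,3; δ0: rk 3, SNF 1^2·2
Ȟ^0 = (3 − 3) − 0 = 0, so Ȟ^0 ≅ 0
Ȟ^1 = (3 − 0) − 3 = 0 plus torsion [2], so Ȟ^1 ≅ Z/2
Ȟ^2 = (0 − 0) − 0 = 0, so Ȟ^2 ≅ 0


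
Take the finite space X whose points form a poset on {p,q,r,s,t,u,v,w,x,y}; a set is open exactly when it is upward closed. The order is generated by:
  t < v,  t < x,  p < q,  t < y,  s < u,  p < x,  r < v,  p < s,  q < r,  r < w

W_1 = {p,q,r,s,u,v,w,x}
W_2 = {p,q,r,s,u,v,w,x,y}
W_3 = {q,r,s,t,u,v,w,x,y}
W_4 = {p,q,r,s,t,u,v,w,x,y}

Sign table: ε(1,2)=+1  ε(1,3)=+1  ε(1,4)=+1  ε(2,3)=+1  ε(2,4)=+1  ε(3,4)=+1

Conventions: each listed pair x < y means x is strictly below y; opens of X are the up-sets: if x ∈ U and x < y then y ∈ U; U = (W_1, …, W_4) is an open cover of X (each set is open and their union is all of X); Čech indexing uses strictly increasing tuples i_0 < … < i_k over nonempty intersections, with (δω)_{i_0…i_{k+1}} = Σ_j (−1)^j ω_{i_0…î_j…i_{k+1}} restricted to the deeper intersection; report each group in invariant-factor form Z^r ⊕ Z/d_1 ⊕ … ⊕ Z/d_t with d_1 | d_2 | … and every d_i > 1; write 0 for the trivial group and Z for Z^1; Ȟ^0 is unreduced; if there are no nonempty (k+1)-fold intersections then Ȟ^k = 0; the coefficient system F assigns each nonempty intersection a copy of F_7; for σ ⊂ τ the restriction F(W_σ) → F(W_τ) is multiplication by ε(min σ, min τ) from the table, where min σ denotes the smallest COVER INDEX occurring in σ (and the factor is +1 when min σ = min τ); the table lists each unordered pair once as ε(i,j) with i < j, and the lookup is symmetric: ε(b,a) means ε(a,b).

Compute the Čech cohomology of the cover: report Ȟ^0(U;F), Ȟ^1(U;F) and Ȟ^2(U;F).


nonempty overlaps:
  W12={p,q,r,s,u,v,w,x} W13={q,r,s,u,v,w,x} W14={p,q,r,s,u,v,w,x} W23={q,r,s,u,v,w,x,y} W24={p,q,r,s,u,v,w,x,y} W34={q,r,s,t,u,v,w,x,y}
  W123={q,r,s,u,v,w,x} W124={p,q,r,s,u,v,w,x} W134={q,r,s,u,v,w,x} W234={q,r,s,u,v,w,x,y}
  W1234={q,r,s,u,v,w,x}
C dims 4,6,4,1; δ0: rk_F7 3; δ1: rk_F7 3; δ2: rk_F7 1
degree 0: 4−3−0 = 1 → Ȟ^0 ≅ Z/7
degree 1: 6−3−3 = 0 → Ȟ^1 ≅ 0
degree 2: 4−1−3 = 0 → Ȟ^2 ≅ 0

Ȟ^0 = Z/7,  Ȟ^1 = 0,  Ȟ^2 = 0


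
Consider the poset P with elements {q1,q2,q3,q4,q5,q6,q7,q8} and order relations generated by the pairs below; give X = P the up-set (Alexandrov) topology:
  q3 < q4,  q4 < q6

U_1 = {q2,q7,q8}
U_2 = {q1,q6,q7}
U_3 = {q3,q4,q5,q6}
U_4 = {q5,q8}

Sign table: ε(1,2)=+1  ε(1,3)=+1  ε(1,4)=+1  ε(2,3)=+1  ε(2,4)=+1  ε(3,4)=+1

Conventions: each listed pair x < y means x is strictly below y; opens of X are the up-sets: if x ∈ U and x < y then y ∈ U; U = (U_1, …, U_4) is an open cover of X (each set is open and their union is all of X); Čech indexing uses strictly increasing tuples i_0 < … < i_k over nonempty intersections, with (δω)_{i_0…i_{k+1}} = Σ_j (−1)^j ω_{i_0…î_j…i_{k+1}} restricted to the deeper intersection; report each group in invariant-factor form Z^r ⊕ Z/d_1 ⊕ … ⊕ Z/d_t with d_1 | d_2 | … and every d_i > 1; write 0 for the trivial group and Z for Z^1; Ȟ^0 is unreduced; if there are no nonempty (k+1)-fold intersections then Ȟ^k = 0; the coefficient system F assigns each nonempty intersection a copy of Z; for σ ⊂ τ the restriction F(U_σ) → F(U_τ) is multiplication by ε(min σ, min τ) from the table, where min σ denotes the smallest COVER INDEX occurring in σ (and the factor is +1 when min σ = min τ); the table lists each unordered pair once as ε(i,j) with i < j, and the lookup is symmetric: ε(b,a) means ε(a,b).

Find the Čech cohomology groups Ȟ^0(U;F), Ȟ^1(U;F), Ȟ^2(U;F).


Ȟ^0 ≅ Z; Ȟ^1 ≅ Z; Ȟ^2 ≅ 0

cover nerve:
  U12={q7} U14={q8} U23={q6} U34={q5}
C dims 4,4; δ0: rk 3, SNF 1^3
Ȟ^0: (4−3)−0=1 ⇒ Z
Ȟ^1: (4−0)−3=1 ⇒ Z
Ȟ^2: (0−0)−0=0 ⇒ 0


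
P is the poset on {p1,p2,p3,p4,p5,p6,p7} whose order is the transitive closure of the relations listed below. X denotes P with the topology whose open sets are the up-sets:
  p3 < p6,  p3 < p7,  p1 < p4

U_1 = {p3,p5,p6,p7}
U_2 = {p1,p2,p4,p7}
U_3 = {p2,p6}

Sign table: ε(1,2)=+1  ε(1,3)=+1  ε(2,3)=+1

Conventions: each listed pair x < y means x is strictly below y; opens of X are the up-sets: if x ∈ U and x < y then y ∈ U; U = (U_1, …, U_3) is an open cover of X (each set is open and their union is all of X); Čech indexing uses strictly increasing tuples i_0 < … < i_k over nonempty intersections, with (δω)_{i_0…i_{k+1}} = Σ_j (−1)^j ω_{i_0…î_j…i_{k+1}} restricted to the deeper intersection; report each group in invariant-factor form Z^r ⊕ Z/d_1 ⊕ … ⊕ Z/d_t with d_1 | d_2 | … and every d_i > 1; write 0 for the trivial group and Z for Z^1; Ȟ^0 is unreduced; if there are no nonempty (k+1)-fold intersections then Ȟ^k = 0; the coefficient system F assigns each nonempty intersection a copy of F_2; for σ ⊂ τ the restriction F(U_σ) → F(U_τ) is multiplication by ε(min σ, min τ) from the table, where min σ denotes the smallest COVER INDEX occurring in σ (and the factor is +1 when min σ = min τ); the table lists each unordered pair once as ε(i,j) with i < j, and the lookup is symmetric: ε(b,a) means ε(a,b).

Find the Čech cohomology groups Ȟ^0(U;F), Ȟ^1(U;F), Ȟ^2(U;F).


Ȟ^0 ≅ Z/2, Ȟ^1 ≅ Z/2, Ȟ^2 ≅ 0

nerve simplices:
  U12={p7} U13={p6} U23={p2}
C dims 3,3; δ0: rk_F2 2
degree 0: 3−2−0 = 1 → Ȟ^0 ≅ Z/2
degree 1: 3−0−2 = 1 → Ȟ^1 ≅ Z/2
degree 2: 0−0−0 = 0 → Ȟ^2 ≅ 0


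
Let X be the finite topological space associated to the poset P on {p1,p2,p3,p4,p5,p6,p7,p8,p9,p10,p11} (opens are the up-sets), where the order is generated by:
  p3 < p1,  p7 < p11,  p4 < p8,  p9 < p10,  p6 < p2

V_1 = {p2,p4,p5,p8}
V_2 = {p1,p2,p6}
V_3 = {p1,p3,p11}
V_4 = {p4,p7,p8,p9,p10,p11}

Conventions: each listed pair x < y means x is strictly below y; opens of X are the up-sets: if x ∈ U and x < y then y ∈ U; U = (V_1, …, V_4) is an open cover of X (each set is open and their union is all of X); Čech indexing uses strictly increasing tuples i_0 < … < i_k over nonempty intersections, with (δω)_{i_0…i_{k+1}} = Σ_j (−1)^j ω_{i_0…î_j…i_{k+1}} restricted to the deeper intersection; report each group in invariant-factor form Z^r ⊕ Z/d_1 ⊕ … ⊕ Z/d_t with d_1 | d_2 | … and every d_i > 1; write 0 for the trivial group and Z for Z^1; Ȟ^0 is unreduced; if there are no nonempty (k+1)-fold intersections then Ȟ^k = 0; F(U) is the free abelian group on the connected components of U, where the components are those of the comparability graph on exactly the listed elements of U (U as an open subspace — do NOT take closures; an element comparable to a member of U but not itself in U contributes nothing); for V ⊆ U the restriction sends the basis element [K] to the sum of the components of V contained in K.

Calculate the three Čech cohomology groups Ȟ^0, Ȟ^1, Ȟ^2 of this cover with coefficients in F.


nonempty overlaps:
  V12={p2} V14={p4,p8} V23={p1} V34={p11}
components per intersection:
  V1: {p2} {p4,p8} {p5}
  V2: {p1} {p2,p6}
  V3: {p1,p3} {p11}
  V4: {p4,p8} {p7,p11} {p9,p10}
  V12: {p2}
  V14: {p4,p8}
  V23: {p1}
  V34: {p11}
C dims 10,4; δ0: rk 4, SNF 1^4
degree 0: 10−4−0 = 6 → Ȟ^0 ≅ Z^6
degree 1: 4−0−4 = 0 → Ȟ^1 ≅ 0
degree 2: 0−0−0 = 0 → Ȟ^2 ≅ 0

Ȟ^0 ≅ Z^6; Ȟ^1 ≅ 0; Ȟ^2 ≅ 0


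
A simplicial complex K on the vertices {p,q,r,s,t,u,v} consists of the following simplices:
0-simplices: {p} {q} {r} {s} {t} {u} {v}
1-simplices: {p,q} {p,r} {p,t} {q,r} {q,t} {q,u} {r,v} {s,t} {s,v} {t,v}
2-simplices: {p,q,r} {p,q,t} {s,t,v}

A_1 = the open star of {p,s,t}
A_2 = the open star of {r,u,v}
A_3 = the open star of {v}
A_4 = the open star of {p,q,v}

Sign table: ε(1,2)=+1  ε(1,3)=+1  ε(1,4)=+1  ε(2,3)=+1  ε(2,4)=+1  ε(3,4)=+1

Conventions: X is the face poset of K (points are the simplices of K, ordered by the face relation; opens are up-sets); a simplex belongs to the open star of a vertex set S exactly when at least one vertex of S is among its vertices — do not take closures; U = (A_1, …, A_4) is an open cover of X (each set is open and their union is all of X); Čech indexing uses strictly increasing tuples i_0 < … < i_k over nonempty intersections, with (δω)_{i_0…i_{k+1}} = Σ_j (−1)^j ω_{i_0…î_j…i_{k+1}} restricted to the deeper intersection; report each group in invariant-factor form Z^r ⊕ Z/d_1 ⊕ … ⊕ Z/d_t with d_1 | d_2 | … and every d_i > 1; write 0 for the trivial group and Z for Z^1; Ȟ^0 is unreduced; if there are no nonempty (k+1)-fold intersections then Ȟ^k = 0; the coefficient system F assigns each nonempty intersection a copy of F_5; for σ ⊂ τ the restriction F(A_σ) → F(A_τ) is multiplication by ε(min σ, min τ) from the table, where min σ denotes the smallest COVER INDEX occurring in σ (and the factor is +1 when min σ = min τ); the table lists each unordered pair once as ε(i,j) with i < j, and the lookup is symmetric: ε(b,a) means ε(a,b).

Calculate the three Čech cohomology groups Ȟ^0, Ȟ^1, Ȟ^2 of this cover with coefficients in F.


Ȟ^0(U;F) ≅ Z/5; Ȟ^1(U;F) ≅ 0; Ȟ^2(U;F) ≅ 0

cover nerve:
  A1={{p},{s},{t},{p,q},{p,r},{p,t},{q,t},{s,t},{s,v},{t,v},{p,q,r},{p,q,t},{s,t,v}} A2={{r},{u},{v},{p,r},{q,r},{q,u},{r,v},{s,v},{t,v},{p,q,r},{s,t,v}} A3={{v},{r,v},{s,v},{t,v},{s,t,v}} A4={{p},{q},{v},{p,q},{p,r},{p,t},{q,r},{q,t},{q,u},{r,v},{s,v},{t,v},{p,q,r},{p,q,t},{s,t,v}}
  A12={{p,r},{s,v},{t,v},{p,q,r},{s,t,v}} A13={{s,v},{t,v},{s,t,v}} A14={{p},{p,q},{p,r},{p,t},{q,t},{s,v},{t,v},{p,q,r},{p,q,t},{s,t,v}} A23={{v},{r,v},{s,v},{t,v},{s,t,v}} A24={{v},{p,r},{q,r},{q,u},{r,v},{s,v},{t,v},{p,q,r},{s,t,v}} A34={{v},{r,v},{s,v},{t,v},{s,t,v}}
  A123={{s,v},{t,v},{s,t,v}} A124={{p,r},{s,v},{t,v},{p,q,r},{s,t,v}} A134={{s,v},{t,v},{s,t,v}} A234={{v},{r,v},{s,v},{t,v},{s,t,v}}
  A1234={{s,v},{t,v},{s,t,v}}
C dims 4,6,4,1; δ0: rk_F5 3; δ1: rk_F5 3; δ2: rk_F5 1
Ȟ^0: (4−3)−0=1 ⇒ Z/5
Ȟ^1: (6−3)−3=0 ⇒ 0
Ȟ^2: (4−1)−3=0 ⇒ 0


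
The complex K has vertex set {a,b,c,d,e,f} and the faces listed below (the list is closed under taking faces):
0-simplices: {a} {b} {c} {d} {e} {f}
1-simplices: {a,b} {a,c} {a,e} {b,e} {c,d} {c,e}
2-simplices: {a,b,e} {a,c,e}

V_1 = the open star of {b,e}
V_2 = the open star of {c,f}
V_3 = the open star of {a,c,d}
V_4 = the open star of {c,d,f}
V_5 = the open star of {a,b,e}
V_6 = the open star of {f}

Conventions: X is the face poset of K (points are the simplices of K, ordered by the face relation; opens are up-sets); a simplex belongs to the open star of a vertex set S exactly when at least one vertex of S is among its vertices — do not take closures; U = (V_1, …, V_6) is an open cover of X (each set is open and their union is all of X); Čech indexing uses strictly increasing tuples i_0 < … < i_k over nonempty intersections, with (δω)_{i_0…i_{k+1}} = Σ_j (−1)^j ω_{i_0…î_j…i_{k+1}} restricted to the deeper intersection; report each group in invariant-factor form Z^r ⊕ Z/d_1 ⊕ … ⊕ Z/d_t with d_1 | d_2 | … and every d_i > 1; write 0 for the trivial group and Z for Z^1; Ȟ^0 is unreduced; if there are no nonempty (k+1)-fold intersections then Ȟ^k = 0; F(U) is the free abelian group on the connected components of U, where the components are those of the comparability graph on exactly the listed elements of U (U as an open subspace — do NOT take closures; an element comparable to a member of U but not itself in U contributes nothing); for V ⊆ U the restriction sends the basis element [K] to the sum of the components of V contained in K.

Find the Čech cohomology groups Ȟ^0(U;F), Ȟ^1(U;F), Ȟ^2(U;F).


nerve of the cover:
  V1={{b},{e},{a,b},{a,e},{b,e},{c,e},{a,b,e},{a,c,e}} V2={{c},{f},{a,c},{c,d},{c,e},{a,c,e}} V3={{a},{c},{d},{a,b},{a,c},{a,e},{c,d},{c,e},{a,b,e},{a,c,e}} V4={{c},{d},{f},{a,c},{c,d},{c,e},{a,c,e}} V5={{a},{b},{e},{a,b},{a,c},{a,e},{b,e},{c,e},{a,b,e},{a,c,e}} V6={{f}}
  V12={{c,e},{a,c,e}} V13={{a,b},{a,e},{c,e},{a,b,e},{a,c,e}} V14={{c,e},{a,c,e}} V15={{b},{e},{a,b},{a,e},{b,e},{c,e},{a,b,e},{a,c,e}} V23={{c},{a,c},{c,d},{c,e},{a,c,e}} V24={{c},{f},{a,c},{c,d},{c,e},{a,c,e}} V25={{a,c},{c,e},{a,c,e}} V26={{f}} V34={{c},{d},{a,c},{c,d},{c,e},{a,c,e}} V35={{a},{a,b},{a,c},{a,e},{c,e},{a,b,e},{a,c,e}} V45={{a,c},{c,e},{a,c,e}} V46={{f}}
  V123={{c,e},{a,c,e}} V124={{c,e},{a,c,e}} V125={{c,e},{a,c,e}} V134={{c,e},{a,c,e}} V135={{a,b},{a,e},{c,e},{a,b,e},{a,c,e}} V145={{c,e},{a,c,e}} V234={{c},{a,c},{c,d},{c,e},{a,c,e}} V235={{a,c},{c,e},{a,c,e}} V245={{a,c},{c,e},{a,c,e}} V246={{f}} V345={{a,c},{c,e},{a,c,e}}
  V1234={{c,e},{a,c,e}} V1235={{c,e},{a,c,e}} V1245={{c,e},{a,c,e}} V1345={{c,e},{a,c,e}} V2345={{a,c},{c,e},{a,c,e}}
  V12345={{c,e},{a,c,e}}
components per intersection:
  V1: {{b},{e},{a,b},{a,e},{b,e},{c,e},{a,b,e},{a,c,e}}
  V2: {{c},{a,c},{c,d},{c,e},{a,c,e}} {{f}}
  V3: {{a},{c},{d},{a,b},{a,c},{a,e},{c,d},{c,e},{a,b,e},{a,c,e}}
  V4: {{c},{d},{a,c},{c,d},{c,e},{a,c,e}} {{f}}
  V5: {{a},{b},{e},{a,b},{a,c},{a,e},{b,e},{c,e},{a,b,e},{a,c,e}}
  V6: {{f}}
  V12: {{c,e},{a,c,e}}
  V13: {{a,b},{a,e},{c,e},{a,b,e},{a,c,e}}
  V14: {{c,e},{a,c,e}}
  V15: {{b},{e},{a,b},{a,e},{b,e},{c,e},{a,b,e},{a,c,e}}
  V23: {{c},{a,c},{c,d},{c,e},{a,c,e}}
  V24: {{c},{a,c},{c,d},{c,e},{a,c,e}} {{f}}
  V25: {{a,c},{c,e},{a,c,e}}
  V26: {{f}}
  V34: {{c},{d},{a,c},{c,d},{c,e},{a,c,e}}
  V35: {{a},{a,b},{a,c},{a,e},{c,e},{a,b,e},{a,c,e}}
  V45: {{a,c},{c,e},{a,c,e}}
  V46: {{f}}
  V123: {{c,e},{a,c,e}}
  V124: {{c,e},{a,c,e}}
  V125: {{c,e},{a,c,e}}
  V134: {{c,e},{a,c,e}}
  V135: {{a,b},{a,e},{c,e},{a,b,e},{a,c,e}}
  V145: {{c,e},{a,c,e}}
  V234: {{c},{a,c},{c,d},{c,e},{a,c,e}}
  V235: {{a,c},{c,e},{a,c,e}}
  V245: {{a,c},{c,e},{a,c,e}}
  V246: {{f}}
  V345: {{a,c},{c,e},{a,c,e}}
  V1234: {{c,e},{a,c,e}}
  V1235: {{c,e},{a,c,e}}
  V1245: {{c,e},{a,c,e}}
  V1345: {{c,e},{a,c,e}}
  V2345: {{a,c},{c,e},{a,c,e}}
  V12345: {{c,e},{a,c,e}}
C dims 8,13,11,5; δ0: rk 6, SNF 1^6; δ1: rk 7, SNF 1^7; δ2: rk 4, SNF 1^4
Ȟ^0 = (8 − 6) − 0 = 2, so Ȟ^0 ≅ Z^2
Ȟ^1 = (13 − 7) − 6 = 0, so Ȟ^1 ≅ 0
Ȟ^2 = (11 − 4) − 7 = 0, so Ȟ^2 ≅ 0

Ȟ^0 ≅ Z^2, Ȟ^1 ≅ 0 and Ȟ^2 ≅ 0


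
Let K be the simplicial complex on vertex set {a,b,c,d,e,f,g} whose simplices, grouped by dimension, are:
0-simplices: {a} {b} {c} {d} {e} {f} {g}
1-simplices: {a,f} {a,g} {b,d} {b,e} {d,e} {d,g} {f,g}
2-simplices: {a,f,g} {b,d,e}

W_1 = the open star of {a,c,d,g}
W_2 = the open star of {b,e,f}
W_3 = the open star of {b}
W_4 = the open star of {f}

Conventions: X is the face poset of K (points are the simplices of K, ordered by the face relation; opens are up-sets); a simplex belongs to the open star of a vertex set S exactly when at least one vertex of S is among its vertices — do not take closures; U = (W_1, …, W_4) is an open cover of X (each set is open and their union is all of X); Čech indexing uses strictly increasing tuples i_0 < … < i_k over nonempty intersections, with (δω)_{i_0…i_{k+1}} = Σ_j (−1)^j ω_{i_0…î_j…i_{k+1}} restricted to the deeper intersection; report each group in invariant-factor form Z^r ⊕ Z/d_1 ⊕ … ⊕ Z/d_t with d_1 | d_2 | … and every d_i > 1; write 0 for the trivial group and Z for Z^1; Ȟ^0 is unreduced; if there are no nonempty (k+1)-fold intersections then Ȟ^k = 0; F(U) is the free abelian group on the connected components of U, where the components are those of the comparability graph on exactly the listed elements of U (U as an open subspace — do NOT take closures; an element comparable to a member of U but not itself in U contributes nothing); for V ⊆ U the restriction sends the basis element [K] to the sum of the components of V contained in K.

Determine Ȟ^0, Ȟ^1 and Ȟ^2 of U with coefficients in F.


nerve of the cover:
  W1={{a},{c},{d},{g},{a,f},{a,g},{b,d},{d,e},{d,g},{f,g},{a,f,g},{b,d,e}} W2={{b},{e},{f},{a,f},{b,d},{b,e},{d,e},{f,g},{a,f,g},{b,d,e}} W3={{b},{b,d},{b,e},{b,d,e}} W4={{f},{a,f},{f,g},{a,f,g}}
  W12={{a,f},{b,d},{d,e},{f,g},{a,f,g},{b,d,e}} W13={{b,d},{b,d,e}} W14={{a,f},{f,g},{a,f,g}} W23={{b},{b,d},{b,e},{b,d,e}} W24={{f},{a,f},{f,g},{a,f,g}}
  W123={{b,d},{b,d,e}} W124={{a,f},{f,g},{a,f,g}}
components per intersection:
  W1: {{a},{d},{g},{a,f},{a,g},{b,d},{d,e},{d,g},{f,g},{a,f,g},{b,d,e}} {{c}}
  W2: {{b},{e},{b,d},{b,e},{d,e},{b,d,e}} {{f},{a,f},{f,g},{a,f,g}}
  W3: {{b},{b,d},{b,e},{b,d,e}}
  W4: {{f},{a,f},{f,g},{a,f,g}}
  W12: {{a,f},{f,g},{a,f,g}} {{b,d},{d,e},{b,d,e}}
  W13: {{b,d},{b,d,e}}
  W14: {{a,f},{f,g},{a,f,g}}
  W23: {{b},{b,d},{b,e},{b,d,e}}
  W24: {{f},{a,f},{f,g},{a,f,g}}
  W123: {{b,d},{b,d,e}}
  W124: {{a,f},{f,g},{a,f,g}}
C dims 6,6,2; δ0: rk 4, SNF 1^4; δ1: rk 2, SNF 1^2
Ȟ^0 = (6 − 4) − 0 = 2, so Ȟ^0 ≅ Z^2
Ȟ^1 = (6 − 2) − 4 = 0, so Ȟ^1 ≅ 0
Ȟ^2 = (2 − 0) − 2 = 0, so Ȟ^2 ≅ 0

Ȟ^0 = Z^2, Ȟ^1 = 0, Ȟ^2 = 0


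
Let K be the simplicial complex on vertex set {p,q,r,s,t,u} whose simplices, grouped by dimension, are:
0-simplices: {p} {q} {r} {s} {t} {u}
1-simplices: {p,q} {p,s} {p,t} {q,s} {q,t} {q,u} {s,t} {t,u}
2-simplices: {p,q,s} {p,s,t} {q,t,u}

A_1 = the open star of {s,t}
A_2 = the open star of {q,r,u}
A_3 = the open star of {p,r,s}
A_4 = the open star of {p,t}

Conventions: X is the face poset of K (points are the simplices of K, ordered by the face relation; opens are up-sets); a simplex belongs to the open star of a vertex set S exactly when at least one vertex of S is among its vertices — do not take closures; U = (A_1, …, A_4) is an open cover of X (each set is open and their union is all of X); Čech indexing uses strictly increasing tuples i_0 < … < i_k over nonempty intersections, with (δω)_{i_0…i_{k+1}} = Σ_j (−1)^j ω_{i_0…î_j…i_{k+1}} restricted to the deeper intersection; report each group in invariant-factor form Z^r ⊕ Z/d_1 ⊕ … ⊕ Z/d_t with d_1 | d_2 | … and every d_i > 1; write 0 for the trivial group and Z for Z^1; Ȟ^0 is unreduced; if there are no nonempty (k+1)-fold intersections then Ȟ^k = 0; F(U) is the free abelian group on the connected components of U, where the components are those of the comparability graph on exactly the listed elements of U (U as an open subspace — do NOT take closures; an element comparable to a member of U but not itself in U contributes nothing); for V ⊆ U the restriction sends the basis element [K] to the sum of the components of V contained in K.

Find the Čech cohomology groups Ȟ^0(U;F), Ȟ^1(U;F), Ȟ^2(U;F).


intersection data:
  A1={{s},{t},{p,s},{p,t},{q,s},{q,t},{s,t},{t,u},{p,q,s},{p,s,t},{q,t,u}} A2={{q},{r},{u},{p,q},{q,s},{q,t},{q,u},{t,u},{p,q,s},{q,t,u}} A3={{p},{r},{s},{p,q},{p,s},{p,t},{q,s},{s,t},{p,q,s},{p,s,t}} A4={{p},{t},{p,q},{p,s},{p,t},{q,t},{s,t},{t,u},{p,q,s},{p,s,t},{q,t,u}}
  A12={{q,s},{q,t},{t,u},{p,q,s},{q,t,u}} A13={{s},{p,s},{p,t},{q,s},{s,t},{p,q,s},{p,s,t}} A14={{t},{p,s},{p,t},{q,t},{s,t},{t,u},{p,q,s},{p,s,t},{q,t,u}} A23={{r},{p,q},{q,s},{p,q,s}} A24={{p,q},{q,t},{t,u},{p,q,s},{q,t,u}} A34={{p},{p,q},{p,s},{p,t},{s,t},{p,q,s},{p,s,t}}
  A123={{q,s},{p,q,s}} A124={{q,t},{t,u},{p,q,s},{q,t,u}} A134={{p,s},{p,t},{s,t},{p,q,s},{p,s,t}} A234={{p,q},{p,q,s}}
  A1234={{p,q,s}}
components per intersection:
  A1: {{s},{t},{p,s},{p,t},{q,s},{q,t},{s,t},{t,u},{p,q,s},{p,s,t},{q,t,u}}
  A2: {{q},{u},{p,q},{q,s},{q,t},{q,u},{t,u},{p,q,s},{q,t,u}} {{r}}
  A3: {{p},{s},{p,q},{p,s},{p,t},{q,s},{s,t},{p,q,s},{p,s,t}} {{r}}
  A4: {{p},{t},{p,q},{p,s},{p,t},{q,t},{s,t},{t,u},{p,q,s},{p,s,t},{q,t,u}}
  A12: {{q,s},{p,q,s}} {{q,t},{t,u},{q,t,u}}
  A13: {{s},{p,s},{p,t},{q,s},{s,t},{p,q,s},{p,s,t}}
  A14: {{t},{p,s},{p,t},{q,t},{s,t},{t,u},{p,q,s},{p,s,t},{q,t,u}}
  A23: {{r}} {{p,q},{q,s},{p,q,s}}
  A24: {{p,q},{p,q,s}} {{q,t},{t,u},{q,t,u}}
  A34: {{p},{p,q},{p,s},{p,t},{s,t},{p,q,s},{p,s,t}}
  A123: {{q,s},{p,q,s}}
  A124: {{q,t},{t,u},{q,t,u}} {{p,q,s}}
  A134: {{p,s},{p,t},{s,t},{p,q,s},{p,s,t}}
  A234: {{p,q},{p,q,s}}
  A1234: {{p,q,s}}
C dims 6,9,5,1; δ0: rk 4, SNF 1^4; δ1: rk 4, SNF 1^4; δ2: rk 1, SNF 1^1
Ȟ^0 = (6 − 4) − 0 = 2, so Ȟ^0 ≅ Z^2
Ȟ^1 = (9 − 4) − 4 = 1, so Ȟ^1 ≅ Z
Ȟ^2 = (5 − 1) − 4 = 0, so Ȟ^2 ≅ 0

Ȟ^0 = Z^2; Ȟ^1 = Z; Ȟ^2 = 0


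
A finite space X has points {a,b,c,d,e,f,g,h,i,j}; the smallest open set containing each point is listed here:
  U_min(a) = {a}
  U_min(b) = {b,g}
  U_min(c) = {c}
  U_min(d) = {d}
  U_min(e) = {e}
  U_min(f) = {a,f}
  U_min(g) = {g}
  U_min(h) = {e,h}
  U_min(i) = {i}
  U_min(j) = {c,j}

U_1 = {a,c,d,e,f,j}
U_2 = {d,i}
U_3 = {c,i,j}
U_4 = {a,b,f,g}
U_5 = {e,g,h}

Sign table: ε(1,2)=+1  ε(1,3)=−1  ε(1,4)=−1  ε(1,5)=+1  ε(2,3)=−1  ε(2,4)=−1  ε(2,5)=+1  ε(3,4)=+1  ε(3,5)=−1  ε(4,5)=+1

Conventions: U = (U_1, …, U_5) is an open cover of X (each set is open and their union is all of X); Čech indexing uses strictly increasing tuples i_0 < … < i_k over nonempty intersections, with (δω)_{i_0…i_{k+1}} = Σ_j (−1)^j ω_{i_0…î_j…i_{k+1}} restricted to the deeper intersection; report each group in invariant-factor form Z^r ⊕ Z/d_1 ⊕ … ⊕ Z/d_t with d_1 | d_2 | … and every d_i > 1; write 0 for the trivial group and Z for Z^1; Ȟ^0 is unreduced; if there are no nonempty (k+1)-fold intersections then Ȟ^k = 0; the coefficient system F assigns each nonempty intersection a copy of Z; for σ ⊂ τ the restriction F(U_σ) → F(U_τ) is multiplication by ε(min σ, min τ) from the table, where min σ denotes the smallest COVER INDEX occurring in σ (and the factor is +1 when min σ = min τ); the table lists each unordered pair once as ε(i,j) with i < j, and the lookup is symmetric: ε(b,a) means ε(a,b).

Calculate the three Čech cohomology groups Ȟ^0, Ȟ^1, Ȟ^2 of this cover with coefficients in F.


nonempty intersections:
  U12={d} U13={c,j} U14={a,f} U15={e} U23={i} U45={g}
C dims 5,6; δ0: rk 5, SNF 1^4·2
Ȟ^0: (5−5)−0=0 ⇒ 0
Ȟ^1: (6−0)−5=1 plus torsion [2] ⇒ Z ⊕ Z/2
Ȟ^2: (0−0)−0=0 ⇒ 0

Ȟ^0 = 0,  Ȟ^1 = Z ⊕ Z/2,  Ȟ^2 = 0


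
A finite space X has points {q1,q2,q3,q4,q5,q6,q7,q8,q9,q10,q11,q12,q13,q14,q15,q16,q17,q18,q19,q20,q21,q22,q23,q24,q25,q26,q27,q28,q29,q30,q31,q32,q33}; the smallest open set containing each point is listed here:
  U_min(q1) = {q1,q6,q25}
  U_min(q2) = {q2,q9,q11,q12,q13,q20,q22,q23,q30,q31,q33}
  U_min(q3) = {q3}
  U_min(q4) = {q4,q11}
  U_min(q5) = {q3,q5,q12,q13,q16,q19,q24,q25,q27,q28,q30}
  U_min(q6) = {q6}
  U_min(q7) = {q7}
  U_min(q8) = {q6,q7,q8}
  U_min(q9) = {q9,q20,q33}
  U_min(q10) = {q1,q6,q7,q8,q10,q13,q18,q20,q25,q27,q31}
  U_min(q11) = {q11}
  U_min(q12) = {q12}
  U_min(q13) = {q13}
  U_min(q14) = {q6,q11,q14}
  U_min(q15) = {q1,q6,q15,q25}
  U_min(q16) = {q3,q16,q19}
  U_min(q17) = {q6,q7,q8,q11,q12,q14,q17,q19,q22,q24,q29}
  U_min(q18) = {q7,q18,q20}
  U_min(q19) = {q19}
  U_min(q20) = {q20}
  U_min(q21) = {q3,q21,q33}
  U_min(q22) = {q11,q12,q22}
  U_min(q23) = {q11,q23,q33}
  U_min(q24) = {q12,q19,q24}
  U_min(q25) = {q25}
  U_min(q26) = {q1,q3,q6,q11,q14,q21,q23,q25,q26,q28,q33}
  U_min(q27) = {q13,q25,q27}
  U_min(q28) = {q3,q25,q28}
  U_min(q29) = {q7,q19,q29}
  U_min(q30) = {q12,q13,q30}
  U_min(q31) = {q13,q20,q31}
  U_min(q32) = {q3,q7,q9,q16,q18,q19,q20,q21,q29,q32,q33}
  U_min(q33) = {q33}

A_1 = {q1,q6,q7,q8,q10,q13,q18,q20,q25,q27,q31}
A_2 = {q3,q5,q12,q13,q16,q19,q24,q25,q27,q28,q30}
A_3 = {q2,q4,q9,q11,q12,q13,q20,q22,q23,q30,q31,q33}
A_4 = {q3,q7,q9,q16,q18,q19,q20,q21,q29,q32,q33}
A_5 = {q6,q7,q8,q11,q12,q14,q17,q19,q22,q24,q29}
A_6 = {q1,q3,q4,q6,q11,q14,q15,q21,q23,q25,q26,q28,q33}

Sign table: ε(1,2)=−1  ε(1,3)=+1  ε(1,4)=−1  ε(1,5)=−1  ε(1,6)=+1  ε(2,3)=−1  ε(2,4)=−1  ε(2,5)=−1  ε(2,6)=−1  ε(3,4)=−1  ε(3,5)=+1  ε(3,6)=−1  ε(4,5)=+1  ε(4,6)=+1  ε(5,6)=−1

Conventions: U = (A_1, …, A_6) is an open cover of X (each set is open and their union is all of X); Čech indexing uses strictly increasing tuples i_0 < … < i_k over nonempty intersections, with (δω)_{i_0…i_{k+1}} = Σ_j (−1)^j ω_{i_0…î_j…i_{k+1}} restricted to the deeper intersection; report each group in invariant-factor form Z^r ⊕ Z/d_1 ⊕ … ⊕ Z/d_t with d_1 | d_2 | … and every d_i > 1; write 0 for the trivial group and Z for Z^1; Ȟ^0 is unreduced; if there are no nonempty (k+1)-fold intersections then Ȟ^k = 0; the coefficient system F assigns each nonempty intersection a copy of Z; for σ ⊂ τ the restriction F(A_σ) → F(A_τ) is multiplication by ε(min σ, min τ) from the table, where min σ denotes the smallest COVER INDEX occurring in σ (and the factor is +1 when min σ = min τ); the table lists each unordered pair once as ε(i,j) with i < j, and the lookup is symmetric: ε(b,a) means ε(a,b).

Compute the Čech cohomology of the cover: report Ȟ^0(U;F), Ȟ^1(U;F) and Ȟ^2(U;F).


cover nerve:
  A12={q13,q25,q27} A13={q13,q20,q31} A14={q7,q18,q20} A15={q6,q7,q8} A16={q1,q6,q25} A23={q12,q13,q30} A24={q3,q16,q19} A25={q12,q19,q24} A26={q3,q25,q28} A34={q9,q20,q33} A35={q11,q12,q22} A36={q4,q11,q23,q33} A45={q7,q19,q29} A46={q3,q21,q33} A56={q6,q11,q14}
  A123={q13} A126={q25} A134={q20} A145={q7} A156={q6} A235={q12} A245={q19} A246={q3} A346={q33} A356={q11}
C dims 6,15,10; δ0: rk 6, SNF 1^5·2; δ1: rk 9, SNF 1^9
Ȟ^0: (6−6)−0=0 ⇒ 0
Ȟ^1: (15−9)−6=0 plus torsion [2] ⇒ Z/2
Ȟ^2: (10−0)−9=1 ⇒ Z

Ȟ^0 = 0, Ȟ^1 = Z/2 and Ȟ^2 = Z


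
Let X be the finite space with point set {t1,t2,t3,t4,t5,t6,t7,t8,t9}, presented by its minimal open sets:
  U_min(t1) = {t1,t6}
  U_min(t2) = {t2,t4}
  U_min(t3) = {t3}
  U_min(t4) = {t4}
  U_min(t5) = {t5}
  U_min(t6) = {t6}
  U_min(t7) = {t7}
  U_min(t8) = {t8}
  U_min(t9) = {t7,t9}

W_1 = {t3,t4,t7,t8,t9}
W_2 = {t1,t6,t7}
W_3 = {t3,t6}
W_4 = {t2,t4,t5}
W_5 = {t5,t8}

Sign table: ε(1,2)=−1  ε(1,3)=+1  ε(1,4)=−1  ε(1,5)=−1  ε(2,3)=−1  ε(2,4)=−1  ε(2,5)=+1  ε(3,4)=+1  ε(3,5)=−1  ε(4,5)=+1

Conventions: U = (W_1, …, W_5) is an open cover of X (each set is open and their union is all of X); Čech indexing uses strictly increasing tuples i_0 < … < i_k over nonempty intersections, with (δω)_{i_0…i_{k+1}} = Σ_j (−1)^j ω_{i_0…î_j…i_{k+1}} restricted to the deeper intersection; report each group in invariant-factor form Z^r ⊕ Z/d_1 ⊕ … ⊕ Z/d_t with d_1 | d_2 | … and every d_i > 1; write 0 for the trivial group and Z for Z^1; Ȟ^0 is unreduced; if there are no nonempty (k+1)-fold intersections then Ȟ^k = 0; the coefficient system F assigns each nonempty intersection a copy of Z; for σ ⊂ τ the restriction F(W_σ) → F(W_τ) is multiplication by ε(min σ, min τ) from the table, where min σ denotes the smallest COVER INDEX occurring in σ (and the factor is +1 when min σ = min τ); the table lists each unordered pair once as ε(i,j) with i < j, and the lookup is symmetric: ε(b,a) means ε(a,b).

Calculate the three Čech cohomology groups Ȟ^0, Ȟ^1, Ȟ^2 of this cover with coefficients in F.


nonempty overlaps:
  W12={t7} W13={t3} W14={t4} W15={t8} W23={t6} W45={t5}
C dims 5,6; δ0: rk 4, SNF 1^4
degree 0: 5−4−0 = 1 → Ȟ^0 ≅ Z
degree 1: 6−0−4 = 2 → Ȟ^1 ≅ Z^2
degree 2: 0−0−0 = 0 → Ȟ^2 ≅ 0

Ȟ^0 = Z, Ȟ^1 = Z^2 and Ȟ^2 = 0


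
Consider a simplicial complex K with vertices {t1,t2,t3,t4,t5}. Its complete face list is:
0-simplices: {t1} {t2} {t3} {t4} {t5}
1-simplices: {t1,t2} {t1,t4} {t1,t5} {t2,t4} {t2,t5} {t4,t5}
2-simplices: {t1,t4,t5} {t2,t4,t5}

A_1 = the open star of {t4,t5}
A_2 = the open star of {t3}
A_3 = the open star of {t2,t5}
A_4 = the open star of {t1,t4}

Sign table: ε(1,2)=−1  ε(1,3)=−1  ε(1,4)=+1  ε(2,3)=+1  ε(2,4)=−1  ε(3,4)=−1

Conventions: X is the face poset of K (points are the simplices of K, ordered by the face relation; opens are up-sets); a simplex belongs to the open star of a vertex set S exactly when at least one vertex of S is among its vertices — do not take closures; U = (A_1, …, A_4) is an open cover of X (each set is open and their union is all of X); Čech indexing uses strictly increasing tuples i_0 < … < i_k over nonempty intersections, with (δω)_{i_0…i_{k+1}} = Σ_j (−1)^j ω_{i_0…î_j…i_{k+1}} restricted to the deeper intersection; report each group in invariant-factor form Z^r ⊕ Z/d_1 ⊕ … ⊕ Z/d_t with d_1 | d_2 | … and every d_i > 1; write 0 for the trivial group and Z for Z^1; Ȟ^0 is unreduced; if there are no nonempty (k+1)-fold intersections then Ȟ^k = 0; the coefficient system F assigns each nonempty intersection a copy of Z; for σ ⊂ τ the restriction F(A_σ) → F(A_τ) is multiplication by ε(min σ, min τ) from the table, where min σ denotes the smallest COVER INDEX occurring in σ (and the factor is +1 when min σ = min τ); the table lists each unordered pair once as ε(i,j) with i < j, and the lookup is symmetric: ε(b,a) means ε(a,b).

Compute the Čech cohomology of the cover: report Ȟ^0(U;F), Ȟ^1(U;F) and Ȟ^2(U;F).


nerve of the cover:
  A1={{t4},{t5},{t1,t4},{t1,t5},{t2,t4},{t2,t5},{t4,t5},{t1,t4,t5},{t2,t4,t5}} A2={{t3}} A3={{t2},{t5},{t1,t2},{t1,t5},{t2,t4},{t2,t5},{t4,t5},{t1,t4,t5},{t2,t4,t5}} A4={{t1},{t4},{t1,t2},{t1,t4},{t1,t5},{t2,t4},{t4,t5},{t1,t4,t5},{t2,t4,t5}}
  A13={{t5},{t1,t5},{t2,t4},{t2,t5},{t4,t5},{t1,t4,t5},{t2,t4,t5}} A14={{t4},{t1,t4},{t1,t5},{t2,t4},{t4,t5},{t1,t4,t5},{t2,t4,t5}} A34={{t1,t2},{t1,t5},{t2,t4},{t4,t5},{t1,t4,t5},{t2,t4,t5}}
  A134={{t1,t5},{t2,t4},{t4,t5},{t1,t4,t5},{t2,t4,t5}}
C dims 4,3,1; δ0: rk 2, SNF 1^2; δ1: rk 1, SNF 1^1
Ȟ^0 = (4 − 2) − 0 = 2, so Ȟ^0 ≅ Z^2
Ȟ^1 = (3 − 1) − 2 = 0, so Ȟ^1 ≅ 0
Ȟ^2 = (1 − 0) − 1 = 0, so Ȟ^2 ≅ 0

Ȟ^0 = Z^2,  Ȟ^1 = 0,  Ȟ^2 = 0


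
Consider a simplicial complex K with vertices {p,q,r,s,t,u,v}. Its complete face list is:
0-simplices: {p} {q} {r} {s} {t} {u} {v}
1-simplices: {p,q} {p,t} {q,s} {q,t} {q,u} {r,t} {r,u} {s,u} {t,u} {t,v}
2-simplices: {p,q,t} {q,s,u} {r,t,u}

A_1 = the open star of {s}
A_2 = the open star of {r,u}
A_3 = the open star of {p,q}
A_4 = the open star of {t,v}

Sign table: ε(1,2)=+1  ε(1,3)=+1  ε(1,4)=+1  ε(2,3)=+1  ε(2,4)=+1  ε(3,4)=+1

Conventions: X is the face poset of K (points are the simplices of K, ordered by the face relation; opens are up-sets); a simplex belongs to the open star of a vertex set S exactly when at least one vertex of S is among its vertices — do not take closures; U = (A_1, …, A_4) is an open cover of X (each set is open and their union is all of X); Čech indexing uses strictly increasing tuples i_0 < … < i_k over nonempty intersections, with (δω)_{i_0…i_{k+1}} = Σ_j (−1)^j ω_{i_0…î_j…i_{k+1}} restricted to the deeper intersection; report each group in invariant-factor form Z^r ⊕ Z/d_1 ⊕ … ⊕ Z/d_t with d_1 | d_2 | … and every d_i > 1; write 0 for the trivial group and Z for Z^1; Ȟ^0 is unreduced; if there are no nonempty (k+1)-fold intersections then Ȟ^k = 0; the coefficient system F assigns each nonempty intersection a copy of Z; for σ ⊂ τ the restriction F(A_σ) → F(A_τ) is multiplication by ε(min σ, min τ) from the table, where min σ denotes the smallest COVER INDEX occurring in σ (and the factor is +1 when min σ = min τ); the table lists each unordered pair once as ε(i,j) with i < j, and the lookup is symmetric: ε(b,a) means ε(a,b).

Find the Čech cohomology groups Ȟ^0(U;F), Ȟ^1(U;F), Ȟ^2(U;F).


intersection data:
  A1={{s},{q,s},{s,u},{q,s,u}} A2={{r},{u},{q,u},{r,t},{r,u},{s,u},{t,u},{q,s,u},{r,t,u}} A3={{p},{q},{p,q},{p,t},{q,s},{q,t},{q,u},{p,q,t},{q,s,u}} A4={{t},{v},{p,t},{q,t},{r,t},{t,u},{t,v},{p,q,t},{r,t,u}}
  A12={{s,u},{q,s,u}} A13={{q,s},{q,s,u}} A23={{q,u},{q,s,u}} A24={{r,t},{t,u},{r,t,u}} A34={{p,t},{q,t},{p,q,t}}
  A123={{q,s,u}}
C dims 4,5,1; δ0: rk 3, SNF 1^3; δ1: rk 1, SNF 1^1
Ȟ^0 = (4 − 3) − 0 = 1, so Ȟ^0 ≅ Z
Ȟ^1 = (5 − 1) − 3 = 1, so Ȟ^1 ≅ Z
Ȟ^2 = (1 − 0) − 1 = 0, so Ȟ^2 ≅ 0

Ȟ^0 ≅ Z; Ȟ^1 ≅ Z; Ȟ^2 ≅ 0


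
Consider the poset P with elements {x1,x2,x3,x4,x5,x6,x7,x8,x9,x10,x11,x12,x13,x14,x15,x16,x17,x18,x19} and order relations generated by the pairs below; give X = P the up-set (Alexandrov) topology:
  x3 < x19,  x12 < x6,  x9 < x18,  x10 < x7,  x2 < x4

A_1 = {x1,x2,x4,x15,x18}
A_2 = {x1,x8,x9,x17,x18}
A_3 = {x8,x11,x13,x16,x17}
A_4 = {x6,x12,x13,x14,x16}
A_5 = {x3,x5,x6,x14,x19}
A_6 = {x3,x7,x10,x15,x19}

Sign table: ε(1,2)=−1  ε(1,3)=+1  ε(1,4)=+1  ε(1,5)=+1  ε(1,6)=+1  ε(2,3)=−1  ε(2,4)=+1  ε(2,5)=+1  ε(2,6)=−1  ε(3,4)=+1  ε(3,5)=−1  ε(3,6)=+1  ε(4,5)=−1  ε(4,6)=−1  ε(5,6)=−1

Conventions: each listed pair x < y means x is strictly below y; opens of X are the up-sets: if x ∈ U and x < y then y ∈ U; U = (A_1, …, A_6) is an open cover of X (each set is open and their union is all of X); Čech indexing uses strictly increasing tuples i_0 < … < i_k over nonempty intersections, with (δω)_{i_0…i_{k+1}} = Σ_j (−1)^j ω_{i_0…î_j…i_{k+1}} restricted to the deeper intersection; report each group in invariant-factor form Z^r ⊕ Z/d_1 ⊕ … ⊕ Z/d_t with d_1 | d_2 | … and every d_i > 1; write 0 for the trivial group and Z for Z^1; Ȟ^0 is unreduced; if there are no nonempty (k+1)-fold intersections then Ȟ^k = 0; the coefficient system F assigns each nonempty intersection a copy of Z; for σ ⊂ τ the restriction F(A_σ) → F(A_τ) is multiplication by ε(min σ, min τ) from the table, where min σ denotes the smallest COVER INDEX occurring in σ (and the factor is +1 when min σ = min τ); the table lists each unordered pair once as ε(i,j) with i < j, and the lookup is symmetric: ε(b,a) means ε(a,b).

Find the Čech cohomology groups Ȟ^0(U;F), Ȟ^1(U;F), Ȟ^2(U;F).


Ȟ^0 = Z, Ȟ^1 = Z and Ȟ^2 = 0

nerve of the cover:
  A12={x1,x18} A16={x15} A23={x8,x17} A34={x13,x16} A45={x6,x14} A56={x3,x19}
C dims 6,6; δ0: rk 5, SNF 1^5
Ȟ^0 = (6 − 5) − 0 = 1, so Ȟ^0 ≅ Z
Ȟ^1 = (6 − 0) − 5 = 1, so Ȟ^1 ≅ Z
Ȟ^2 = (0 − 0) − 0 = 0, so Ȟ^2 ≅ 0


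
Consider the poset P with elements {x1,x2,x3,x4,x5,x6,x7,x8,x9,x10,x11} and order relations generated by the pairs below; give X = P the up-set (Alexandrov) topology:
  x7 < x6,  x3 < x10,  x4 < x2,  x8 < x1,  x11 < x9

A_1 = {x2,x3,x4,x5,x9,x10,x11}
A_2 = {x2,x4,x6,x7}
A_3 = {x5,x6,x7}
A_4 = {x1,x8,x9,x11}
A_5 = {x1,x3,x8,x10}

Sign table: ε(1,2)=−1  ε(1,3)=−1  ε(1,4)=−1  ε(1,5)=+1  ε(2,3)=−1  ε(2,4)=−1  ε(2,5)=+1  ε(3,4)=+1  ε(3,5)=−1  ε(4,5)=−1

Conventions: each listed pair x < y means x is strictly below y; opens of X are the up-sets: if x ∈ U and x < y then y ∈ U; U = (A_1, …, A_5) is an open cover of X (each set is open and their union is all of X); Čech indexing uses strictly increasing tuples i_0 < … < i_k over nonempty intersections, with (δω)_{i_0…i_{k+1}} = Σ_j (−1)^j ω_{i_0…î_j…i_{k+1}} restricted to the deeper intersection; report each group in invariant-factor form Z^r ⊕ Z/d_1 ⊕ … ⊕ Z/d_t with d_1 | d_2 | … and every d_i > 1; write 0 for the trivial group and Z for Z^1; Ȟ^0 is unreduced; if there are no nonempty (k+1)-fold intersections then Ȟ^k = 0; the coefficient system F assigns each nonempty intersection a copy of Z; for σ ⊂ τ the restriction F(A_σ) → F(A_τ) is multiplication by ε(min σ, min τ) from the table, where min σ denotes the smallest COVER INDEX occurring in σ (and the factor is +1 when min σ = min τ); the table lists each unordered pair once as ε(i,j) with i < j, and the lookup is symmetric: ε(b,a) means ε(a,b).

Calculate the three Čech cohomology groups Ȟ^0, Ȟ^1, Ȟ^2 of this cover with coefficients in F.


Ȟ^0 ≅ 0, Ȟ^1 ≅ Z ⊕ Z/2 and Ȟ^2 ≅ 0

nonempty intersections:
  A12={x2,x4} A13={x5} A14={x9,x11} A15={x3,x10} A23={x6,x7} A45={x1,x8}
C dims 5,6; δ0: rk 5, SNF 1^4·2
Ȟ^0: (5−5)−0=0 ⇒ 0
Ȟ^1: (6−0)−5=1 plus torsion [2] ⇒ Z ⊕ Z/2
Ȟ^2: (0−0)−0=0 ⇒ 0


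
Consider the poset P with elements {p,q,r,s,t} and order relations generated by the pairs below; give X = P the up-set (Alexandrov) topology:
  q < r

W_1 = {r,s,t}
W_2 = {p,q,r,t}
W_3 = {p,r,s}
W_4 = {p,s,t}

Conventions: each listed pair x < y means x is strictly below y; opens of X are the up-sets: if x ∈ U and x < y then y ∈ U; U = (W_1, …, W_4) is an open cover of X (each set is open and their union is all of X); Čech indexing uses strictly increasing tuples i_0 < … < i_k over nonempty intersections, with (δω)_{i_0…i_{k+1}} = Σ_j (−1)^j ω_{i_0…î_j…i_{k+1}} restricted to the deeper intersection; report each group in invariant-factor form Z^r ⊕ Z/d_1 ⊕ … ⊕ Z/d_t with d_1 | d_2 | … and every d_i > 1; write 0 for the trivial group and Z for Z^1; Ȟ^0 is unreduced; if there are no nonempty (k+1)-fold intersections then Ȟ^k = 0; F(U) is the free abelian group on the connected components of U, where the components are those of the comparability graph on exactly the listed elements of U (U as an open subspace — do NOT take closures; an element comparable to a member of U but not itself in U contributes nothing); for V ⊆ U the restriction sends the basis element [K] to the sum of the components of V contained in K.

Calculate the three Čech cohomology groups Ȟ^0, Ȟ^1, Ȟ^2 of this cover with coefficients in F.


Ȟ^0 ≅ Z^4, Ȟ^1 ≅ 0, Ȟ^2 ≅ 0

nonempty overlaps:
  W12={r,t} W13={r,s} W14={s,t} W23={p,r} W24={p,t} W34={p,s}
  W123={r} W124={t} W134={s} W234={p}
components per intersection:
  W1: {r} {s} {t}
  W2: {p} {q,r} {t}
  W3: {p} {r} {s}
  W4: {p} {s} {t}
  W12: {r} {t}
  W13: {r} {s}
  W14: {s} {t}
  W23: {p} {r}
  W24: {p} {t}
  W34: {p} {s}
  W123: {r}
  W124: {t}
  W134: {s}
  W234: {p}
C dims 12,12,4; δ0: rk 8, SNF 1^8; δ1: rk 4, SNF 1^4
degree 0: 12−8−0 = 4 → Ȟ^0 ≅ Z^4
degree 1: 12−4−8 = 0 → Ȟ^1 ≅ 0
degree 2: 4−0−4 = 0 → Ȟ^2 ≅ 0
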